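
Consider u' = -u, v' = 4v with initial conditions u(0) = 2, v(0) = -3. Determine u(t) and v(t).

u(t) = 2e^(-t), v(t) = -3e^(4t)

Coefficient matrix A = [[-1, 0], [0, 4]].
Characteristic polynomial det(A - λI) = λ^2 - 3λ - 4 = 0.
Eigenvalues λ = 4, -1.
For λ=4: (A-λI) row 1 is [-5, 0], so an eigenvector is (0, 1).
For λ=-1: (A-λI) row 2 is [0, 5], so an eigenvector is (-1, 0).
General solution: K_1e^(4t)(0,1) + K_2e^(-t)(-1,0).
Applying u(0)=2, v(0)=-3 gives K_1=-3, K_2=-2.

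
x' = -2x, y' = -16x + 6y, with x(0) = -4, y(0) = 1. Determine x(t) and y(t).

Coefficient matrix A = [[-2, 0], [-16, 6]].
Characteristic polynomial det(A - λI) = λ^2 - 4λ - 12 = 0.
Eigenvalues λ = 6, -2.
For λ=6: (A-λI) row 1 is [-8, 0], so an eigenvector is (0, 1).
For λ=-2: (A-λI) row 2 is [-16, 8], so an eigenvector is (-1, -2).
General solution: c_1e^(6t)(0,1) + c_2e^(-2t)(-1,-2).
Applying x(0)=-4, y(0)=1 gives c_1=9, c_2=4.

x(t) = -4e^(-2t), y(t) = 9e^(6t) - 8e^(-2t)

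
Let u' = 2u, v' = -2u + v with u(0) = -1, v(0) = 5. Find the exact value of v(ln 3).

27

A = [[2,0],[-2,1]]; eigenvalues λ = 1, 2.
Eigenvectors: (0,1) for λ=1, (-1,2) for λ=2.
From the initial condition, c_1 = 3, c_2 = 1.
v(ln 3) = (3)(3^1)(1) + (1)(3^2)(2) = 27.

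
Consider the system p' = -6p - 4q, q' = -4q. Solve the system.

p(t) = C_1e^(-6t) - 2C_2e^(-4t), q(t) = C_2e^(-4t)

Coefficient matrix A = [[-6, -4], [0, -4]].
Characteristic polynomial det(A - λI) = λ^2 + 10λ + 24 = 0.
Eigenvalues λ = -6, -4.
For λ=-6: (A-λI) row 1 is [0, -4], so an eigenvector is (1, 0).
For λ=-4: (A-λI) row 1 is [-2, -4], so an eigenvector is (-2, 1).
General solution: C_1e^(-6t)(1,0) + C_2e^(-4t)(-2,1).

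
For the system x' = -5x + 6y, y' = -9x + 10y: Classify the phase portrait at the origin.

A = [[-5,6],[-9,10]]; det(A-λI) = λ^2 - 5λ + 4.
λ = 4, 1: both positive.

unstable node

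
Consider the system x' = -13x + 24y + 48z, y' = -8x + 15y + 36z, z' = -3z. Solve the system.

Coefficient matrix A = [[-13, 24, 48], [-8, 15, 36], [0, 0, -3]].
det(A - λI) = 0 gives eigenvalues λ = 3, -3, -1.
For λ=3: eigenvector (-3,-2,0).
For λ=-3: eigenvector (0,-2,1).
For λ=-1: eigenvector (2,1,0).
General solution: C_1e^(3t)(-3,-2,0) + C_2e^(-3t)(0,-2,1) + C_3e^(-t)(2,1,0).

x(t) = -3C_1e^(3t) + 2C_3e^(-t), y(t) = -2C_1e^(3t) - 2C_2e^(-3t) + C_3e^(-t), z(t) = C_2e^(-3t)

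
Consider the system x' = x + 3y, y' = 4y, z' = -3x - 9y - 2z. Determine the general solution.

Coefficient matrix A = [[1, 3, 0], [0, 4, 0], [-3, -9, -2]].
det(A - λI) = 0 gives eigenvalues λ = 1, -2, 4.
For λ=1: eigenvector (1,0,-1).
For λ=-2: eigenvector (0,0,1).
For λ=4: eigenvector (1,1,-2).
General solution: C_1e^(t)(1,0,-1) + C_2e^(-2t)(0,0,1) + C_3e^(4t)(1,1,-2).

x(t) = C_1e^(t) + C_3e^(4t), y(t) = C_3e^(4t), z(t) = -C_1e^(t) + C_2e^(-2t) - 2C_3e^(4t)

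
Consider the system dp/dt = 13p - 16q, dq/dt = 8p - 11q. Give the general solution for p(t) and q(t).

p(t) = K_1e^(-3t) + 2K_2e^(5t), q(t) = K_1e^(-3t) + K_2e^(5t)

Coefficient matrix A = [[13, -16], [8, -11]].
Characteristic polynomial det(A - λI) = λ^2 - 2λ - 15 = 0.
Eigenvalues λ = -3, 5.
For λ=-3: (A-λI) row 1 is [16, -16], so an eigenvector is (1, 1).
For λ=5: (A-λI) row 1 is [8, -16], so an eigenvector is (2, 1).
General solution: K_1e^(-3t)(1,1) + K_2e^(5t)(2,1).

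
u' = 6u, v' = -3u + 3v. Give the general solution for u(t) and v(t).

Coefficient matrix A = [[6, 0], [-3, 3]].
Characteristic polynomial det(A - λI) = λ^2 - 9λ + 18 = 0.
Eigenvalues λ = 3, 6.
For λ=3: (A-λI) row 1 is [3, 0], so an eigenvector is (0, -1).
For λ=6: (A-λI) row 2 is [-3, -3], so an eigenvector is (-1, 1).
General solution: C_1e^(3t)(0,-1) + C_2e^(6t)(-1,1).

u(t) = -C_2e^(6t), v(t) = -C_1e^(3t) + C_2e^(6t)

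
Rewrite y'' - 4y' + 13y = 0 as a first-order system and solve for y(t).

Let x_1 = y, x_2 = y'. Then x_1' = x_2 and x_2' = -13x_1 + 4x_2.
A = [[0,1],[-13,4]]; det(A-λI) = λ^2 - 4λ + 13.
Eigenvalues λ = 2 ± 3i.

y(t) = C_1e^(2t)cos(3t) + C_2e^(2t)sin(3t)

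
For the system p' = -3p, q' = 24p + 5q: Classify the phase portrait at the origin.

A = [[-3,0],[24,5]]; det(A-λI) = λ^2 - 2λ - 15.
λ = 5, -3: opposite signs.

saddle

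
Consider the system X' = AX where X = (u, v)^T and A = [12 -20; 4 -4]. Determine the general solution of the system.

Coefficient matrix A = [[12, -20], [4, -4]].
Characteristic polynomial det(A - λI) = λ^2 - 8λ + 32 = 0.
Eigenvalues λ = 4 ± 4i (complex conjugate pair).
For λ=4+4i: an eigenvector is (2,1) - i(-1,0) = (2 + i, 1).
A real fundamental pair from Re and Im of e^((4+4i)t)v: X_1 = e^(4t)(cos(4t)·(2,1) + sin(4t)·(-1,0)), X_2 = e^(4t)(sin(4t)·(2,1) - cos(4t)·(-1,0)).
General solution: K_1X_1 + K_2X_2.

u(t) = -K_1e^(4t)sin(4t) + 2K_1e^(4t)cos(4t) + 2K_2e^(4t)sin(4t) + K_2e^(4t)cos(4t), v(t) = K_1e^(4t)cos(4t) + K_2e^(4t)sin(4t)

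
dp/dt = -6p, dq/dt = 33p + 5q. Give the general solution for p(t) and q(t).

p(t) = -C_2e^(-6t), q(t) = -C_1e^(5t) + 3C_2e^(-6t)

Coefficient matrix A = [[-6, 0], [33, 5]].
Characteristic polynomial det(A - λI) = λ^2 + λ - 30 = 0.
Eigenvalues λ = 5, -6.
For λ=5: (A-λI) row 1 is [-11, 0], so an eigenvector is (0, -1).
For λ=-6: (A-λI) row 2 is [33, 11], so an eigenvector is (-1, 3).
General solution: C_1e^(5t)(0,-1) + C_2e^(-6t)(-1,3).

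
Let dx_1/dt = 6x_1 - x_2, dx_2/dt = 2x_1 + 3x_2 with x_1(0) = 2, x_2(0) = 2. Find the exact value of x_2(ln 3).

486

A = [[6,-1],[2,3]]; eigenvalues λ = 4, 5.
Eigenvectors: (-1,-2) for λ=4, (-1,-1) for λ=5.
From the initial condition, c_1 = 0, c_2 = -2.
x_2(ln 3) = (0)(3^4)(-2) + (-2)(3^5)(-1) = 486.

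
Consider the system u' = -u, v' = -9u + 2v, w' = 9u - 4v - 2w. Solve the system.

u(t) = C_1e^(-t), v(t) = 3C_1e^(-t) + C_2e^(2t), w(t) = -3C_1e^(-t) - C_2e^(2t) + C_3e^(-2t)

Coefficient matrix A = [[-1, 0, 0], [-9, 2, 0], [9, -4, -2]].
det(A - λI) = 0 gives eigenvalues λ = -1, 2, -2.
For λ=-1: eigenvector (1,3,-3).
For λ=2: eigenvector (0,1,-1).
For λ=-2: eigenvector (0,0,1).
General solution: C_1e^(-t)(1,3,-3) + C_2e^(2t)(0,1,-1) + C_3e^(-2t)(0,0,1).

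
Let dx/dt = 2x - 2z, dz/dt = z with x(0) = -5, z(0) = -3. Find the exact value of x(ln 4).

-8

A = [[2,-2],[0,1]]; eigenvalues λ = 1, 2.
Eigenvectors: (2,1) for λ=1, (1,0) for λ=2.
From the initial condition, c_1 = -3, c_2 = 1.
x(ln 4) = (-3)(4^1)(2) + (1)(4^2)(1) = -8.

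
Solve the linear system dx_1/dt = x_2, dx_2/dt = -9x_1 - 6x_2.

x_1(t) = -C_1e^(-3t) - C_2te^(-3t) - C_2e^(-3t), x_2(t) = 3C_1e^(-3t) + 3C_2te^(-3t) + 2C_2e^(-3t)

Coefficient matrix A = [[0, 1], [-9, -6]].
Characteristic polynomial det(A - λI) = λ^2 + 6λ + 9 = 0.
Single eigenvalue λ = -3 with algebraic multiplicity 2.
Eigenvector v = (-1,3); generalized eigenvector w with (A-λI)w=v is (-1,2).
General solution: e^(-3t)[C_1·v + C_2·(t·v + w)].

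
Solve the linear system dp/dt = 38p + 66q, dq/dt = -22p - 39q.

p(t) = 2K_1e^(5t) + 3K_2e^(-6t), q(t) = -K_1e^(5t) - 2K_2e^(-6t)

Coefficient matrix A = [[38, 66], [-22, -39]].
Characteristic polynomial det(A - λI) = λ^2 + λ - 30 = 0.
Eigenvalues λ = 5, -6.
For λ=5: (A-λI) row 1 is [33, 66], so an eigenvector is (2, -1).
For λ=-6: (A-λI) row 1 is [44, 66], so an eigenvector is (3, -2).
General solution: K_1e^(5t)(2,-1) + K_2e^(-6t)(3,-2).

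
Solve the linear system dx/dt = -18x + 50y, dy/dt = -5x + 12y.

x(t) = K_1e^(-3t)sin(5t) + 3K_1e^(-3t)cos(5t) + 3K_2e^(-3t)sin(5t) - K_2e^(-3t)cos(5t), y(t) = K_1e^(-3t)cos(5t) + K_2e^(-3t)sin(5t)

Coefficient matrix A = [[-18, 50], [-5, 12]].
Characteristic polynomial det(A - λI) = λ^2 + 6λ + 34 = 0.
Eigenvalues λ = -3 ± 5i (complex conjugate pair).
For λ=-3+5i: an eigenvector is (3,1) - i(1,0) = (3 - i, 1).
A real fundamental pair from Re and Im of e^((-3+5i)t)v: X_1 = e^(-3t)(cos(5t)·(3,1) + sin(5t)·(1,0)), X_2 = e^(-3t)(sin(5t)·(3,1) - cos(5t)·(1,0)).
General solution: K_1X_1 + K_2X_2.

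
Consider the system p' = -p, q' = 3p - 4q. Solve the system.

Coefficient matrix A = [[-1, 0], [3, -4]].
Characteristic polynomial det(A - λI) = λ^2 + 5λ + 4 = 0.
Eigenvalues λ = -1, -4.
For λ=-1: (A-λI) row 2 is [3, -3], so an eigenvector is (-1, -1).
For λ=-4: (A-λI) row 1 is [3, 0], so an eigenvector is (0, 1).
General solution: K_1e^(-t)(-1,-1) + K_2e^(-4t)(0,1).

p(t) = -K_1e^(-t), q(t) = -K_1e^(-t) + K_2e^(-4t)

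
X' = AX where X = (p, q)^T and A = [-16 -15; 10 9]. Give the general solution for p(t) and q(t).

Coefficient matrix A = [[-16, -15], [10, 9]].
Characteristic polynomial det(A - λI) = λ^2 + 7λ + 6 = 0.
Eigenvalues λ = -6, -1.
For λ=-6: (A-λI) row 1 is [-10, -15], so an eigenvector is (-3, 2).
For λ=-1: (A-λI) row 1 is [-15, -15], so an eigenvector is (-1, 1).
General solution: C_1e^(-6t)(-3,2) + C_2e^(-t)(-1,1).

p(t) = -3C_1e^(-6t) - C_2e^(-t), q(t) = 2C_1e^(-6t) + C_2e^(-t)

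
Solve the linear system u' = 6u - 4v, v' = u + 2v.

u(t) = -2C_1e^(4t) - 2C_2te^(4t) + C_2e^(4t), v(t) = -C_1e^(4t) - C_2te^(4t) + C_2e^(4t)

Coefficient matrix A = [[6, -4], [1, 2]].
Characteristic polynomial det(A - λI) = λ^2 - 8λ + 16 = 0.
Single eigenvalue λ = 4 with algebraic multiplicity 2.
Eigenvector v = (-2,-1); generalized eigenvector w with (A-λI)w=v is (1,1).
General solution: e^(4t)[C_1·v + C_2·(t·v + w)].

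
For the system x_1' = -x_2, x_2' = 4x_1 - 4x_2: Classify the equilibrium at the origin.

stable improper node

A = [[0,-1],[4,-4]]; det(A-λI) = λ^2 + 4λ + 4.
repeated λ = -2 with a single eigenvector.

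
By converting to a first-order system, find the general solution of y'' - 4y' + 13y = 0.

y(t) = C_1e^(2t)cos(3t) + C_2e^(2t)sin(3t)

Let x_1 = y, x_2 = y'. Then x_1' = x_2 and x_2' = -13x_1 + 4x_2.
A = [[0,1],[-13,4]]; det(A-λI) = λ^2 - 4λ + 13.
Eigenvalues λ = 2 ± 3i.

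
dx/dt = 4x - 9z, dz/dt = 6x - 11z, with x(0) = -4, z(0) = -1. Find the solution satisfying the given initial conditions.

x(t) = -9e^(-2t) + 5e^(-5t), z(t) = -6e^(-2t) + 5e^(-5t)

Coefficient matrix A = [[4, -9], [6, -11]].
Characteristic polynomial det(A - λI) = λ^2 + 7λ + 10 = 0.
Eigenvalues λ = -2, -5.
For λ=-2: (A-λI) row 1 is [6, -9], so an eigenvector is (3, 2).
For λ=-5: (A-λI) row 1 is [9, -9], so an eigenvector is (1, 1).
General solution: c_1e^(-2t)(3,2) + c_2e^(-5t)(1,1).
Applying x(0)=-4, z(0)=-1 gives c_1=-3, c_2=5.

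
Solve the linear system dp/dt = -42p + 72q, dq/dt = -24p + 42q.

Coefficient matrix A = [[-42, 72], [-24, 42]].
Characteristic polynomial det(A - λI) = λ^2 - 36 = 0.
Eigenvalues λ = -6, 6.
For λ=-6: (A-λI) row 1 is [-36, 72], so an eigenvector is (-2, -1).
For λ=6: (A-λI) row 1 is [-48, 72], so an eigenvector is (3, 2).
General solution: K_1e^(-6t)(-2,-1) + K_2e^(6t)(3,2).

p(t) = -2K_1e^(-6t) + 3K_2e^(6t), q(t) = -K_1e^(-6t) + 2K_2e^(6t)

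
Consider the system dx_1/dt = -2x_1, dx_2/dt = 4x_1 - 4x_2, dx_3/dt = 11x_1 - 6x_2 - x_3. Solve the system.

x_1(t) = c_2e^(-2t), x_2(t) = c_1e^(-4t) + 2c_2e^(-2t), x_3(t) = 2c_1e^(-4t) + c_2e^(-2t) + c_3e^(-t)

Coefficient matrix A = [[-2, 0, 0], [4, -4, 0], [11, -6, -1]].
det(A - λI) = 0 gives eigenvalues λ = -4, -2, -1.
For λ=-4: eigenvector (0,1,2).
For λ=-2: eigenvector (1,2,1).
For λ=-1: eigenvector (0,0,1).
General solution: c_1e^(-4t)(0,1,2) + c_2e^(-2t)(1,2,1) + c_3e^(-t)(0,0,1).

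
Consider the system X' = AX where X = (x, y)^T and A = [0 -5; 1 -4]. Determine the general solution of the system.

Coefficient matrix A = [[0, -5], [1, -4]].
Characteristic polynomial det(A - λI) = λ^2 + 4λ + 5 = 0.
Eigenvalues λ = -2 ± i (complex conjugate pair).
For λ=-2+i: an eigenvector is (2,1) - i(-1,0) = (2 + i, 1).
A real fundamental pair from Re and Im of e^((-2+i)t)v: X_1 = e^(-2t)(cos(t)·(2,1) + sin(t)·(-1,0)), X_2 = e^(-2t)(sin(t)·(2,1) - cos(t)·(-1,0)).
General solution: C_1X_1 + C_2X_2.

x(t) = -C_1e^(-2t)sin(t) + 2C_1e^(-2t)cos(t) + 2C_2e^(-2t)sin(t) + C_2e^(-2t)cos(t), y(t) = C_1e^(-2t)cos(t) + C_2e^(-2t)sin(t)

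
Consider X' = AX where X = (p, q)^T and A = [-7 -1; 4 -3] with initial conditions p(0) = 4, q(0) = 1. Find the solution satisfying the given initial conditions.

p(t) = -9te^(-5t) + 4e^(-5t), q(t) = 18te^(-5t) + e^(-5t)

Coefficient matrix A = [[-7, -1], [4, -3]].
Characteristic polynomial det(A - λI) = λ^2 + 10λ + 25 = 0.
Single eigenvalue λ = -5 with algebraic multiplicity 2.
Eigenvector v = (1,-2); generalized eigenvector w with (A-λI)w=v is (-2,3).
General solution: e^(-5t)[c_1·v + c_2·(t·v + w)].
Applying p(0)=4, q(0)=1 gives c_1=-14, c_2=-9.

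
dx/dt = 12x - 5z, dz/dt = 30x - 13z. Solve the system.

Coefficient matrix A = [[12, -5], [30, -13]].
Characteristic polynomial det(A - λI) = λ^2 + λ - 6 = 0.
Eigenvalues λ = 2, -3.
For λ=2: (A-λI) row 1 is [10, -5], so an eigenvector is (-1, -2).
For λ=-3: (A-λI) row 1 is [15, -5], so an eigenvector is (-1, -3).
General solution: K_1e^(2t)(-1,-2) + K_2e^(-3t)(-1,-3).

x(t) = -K_1e^(2t) - K_2e^(-3t), z(t) = -2K_1e^(2t) - 3K_2e^(-3t)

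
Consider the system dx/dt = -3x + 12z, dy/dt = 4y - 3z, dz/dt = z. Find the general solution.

x(t) = K_1e^(-3t) + 3K_3e^(t), y(t) = K_2e^(4t) + K_3e^(t), z(t) = K_3e^(t)

Coefficient matrix A = [[-3, 0, 12], [0, 4, -3], [0, 0, 1]].
det(A - λI) = 0 gives eigenvalues λ = -3, 4, 1.
For λ=-3: eigenvector (1,0,0).
For λ=4: eigenvector (0,1,0).
For λ=1: eigenvector (3,1,1).
General solution: K_1e^(-3t)(1,0,0) + K_2e^(4t)(0,1,0) + K_3e^(t)(3,1,1).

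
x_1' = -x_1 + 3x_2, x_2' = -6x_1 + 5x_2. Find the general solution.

Coefficient matrix A = [[-1, 3], [-6, 5]].
Characteristic polynomial det(A - λI) = λ^2 - 4λ + 13 = 0.
Eigenvalues λ = 2 ± 3i (complex conjugate pair).
For λ=2+3i: an eigenvector is (1,1) - i(0,-1) = (1, 1 + i).
A real fundamental pair from Re and Im of e^((2+3i)t)v: X_1 = e^(2t)(cos(3t)·(1,1) + sin(3t)·(0,-1)), X_2 = e^(2t)(sin(3t)·(1,1) - cos(3t)·(0,-1)).
General solution: C_1X_1 + C_2X_2.

x_1(t) = C_1e^(2t)cos(3t) + C_2e^(2t)sin(3t), x_2(t) = -C_1e^(2t)sin(3t) + C_1e^(2t)cos(3t) + C_2e^(2t)sin(3t) + C_2e^(2t)cos(3t)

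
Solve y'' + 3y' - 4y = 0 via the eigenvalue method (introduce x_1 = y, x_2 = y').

Let x_1 = y, x_2 = y'. Then x_1' = x_2 and x_2' = 4x_1 - 3x_2.
A = [[0,1],[4,-3]]; det(A-λI) = λ^2 + 3λ - 4.
Eigenvalues λ = 1, -4 with eigenvectors (1,1), (1,-4).

y(t) = K_1e^(t) + K_2e^(-4t)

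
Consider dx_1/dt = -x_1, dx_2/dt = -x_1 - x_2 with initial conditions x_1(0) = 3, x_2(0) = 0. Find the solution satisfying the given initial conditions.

Coefficient matrix A = [[-1, 0], [-1, -1]].
Characteristic polynomial det(A - λI) = λ^2 + 2λ + 1 = 0.
Single eigenvalue λ = -1 with algebraic multiplicity 2.
Eigenvector v = (0,-1); generalized eigenvector w with (A-λI)w=v is (1,-3).
General solution: e^(-t)[K_1·v + K_2·(t·v + w)].
Applying x_1(0)=3, x_2(0)=0 gives K_1=-9, K_2=3.

x_1(t) = 3e^(-t), x_2(t) = -3te^(-t)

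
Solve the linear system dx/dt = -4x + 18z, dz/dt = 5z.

x(t) = c_1e^(-4t) + 2c_2e^(5t), z(t) = c_2e^(5t)

Coefficient matrix A = [[-4, 18], [0, 5]].
Characteristic polynomial det(A - λI) = λ^2 - λ - 20 = 0.
Eigenvalues λ = -4, 5.
For λ=-4: (A-λI) row 1 is [0, 18], so an eigenvector is (1, 0).
For λ=5: (A-λI) row 1 is [-9, 18], so an eigenvector is (2, 1).
General solution: c_1e^(-4t)(1,0) + c_2e^(5t)(2,1).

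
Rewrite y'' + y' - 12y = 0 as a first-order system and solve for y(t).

Let x_1 = y, x_2 = y'. Then x_1' = x_2 and x_2' = 12x_1 - x_2.
A = [[0,1],[12,-1]]; det(A-λI) = λ^2 + λ - 12.
Eigenvalues λ = 3, -4 with eigenvectors (1,3), (1,-4).

y(t) = c_1e^(3t) + c_2e^(-4t)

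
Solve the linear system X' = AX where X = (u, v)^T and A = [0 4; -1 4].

Coefficient matrix A = [[0, 4], [-1, 4]].
Characteristic polynomial det(A - λI) = λ^2 - 4λ + 4 = 0.
Single eigenvalue λ = 2 with algebraic multiplicity 2.
Eigenvector v = (2,1); generalized eigenvector w with (A-λI)w=v is (1,1).
General solution: e^(2t)[C_1·v + C_2·(t·v + w)].

u(t) = 2C_1e^(2t) + 2C_2te^(2t) + C_2e^(2t), v(t) = C_1e^(2t) + C_2te^(2t) + C_2e^(2t)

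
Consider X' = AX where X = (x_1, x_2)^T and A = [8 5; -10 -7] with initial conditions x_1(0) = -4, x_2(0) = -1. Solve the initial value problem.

x_1(t) = -9e^(3t) + 5e^(-2t), x_2(t) = 9e^(3t) - 10e^(-2t)

Coefficient matrix A = [[8, 5], [-10, -7]].
Characteristic polynomial det(A - λI) = λ^2 - λ - 6 = 0.
Eigenvalues λ = 3, -2.
For λ=3: (A-λI) row 1 is [5, 5], so an eigenvector is (-1, 1).
For λ=-2: (A-λI) row 1 is [10, 5], so an eigenvector is (1, -2).
General solution: K_1e^(3t)(-1,1) + K_2e^(-2t)(1,-2).
Applying x_1(0)=-4, x_2(0)=-1 gives K_1=9, K_2=5.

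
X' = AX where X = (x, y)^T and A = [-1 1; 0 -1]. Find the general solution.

Coefficient matrix A = [[-1, 1], [0, -1]].
Characteristic polynomial det(A - λI) = λ^2 + 2λ + 1 = 0.
Single eigenvalue λ = -1 with algebraic multiplicity 2.
Eigenvector v = (-1,0); generalized eigenvector w with (A-λI)w=v is (1,-1).
General solution: e^(-t)[C_1·v + C_2·(t·v + w)].

x(t) = -C_1e^(-t) - C_2te^(-t) + C_2e^(-t), y(t) = -C_2e^(-t)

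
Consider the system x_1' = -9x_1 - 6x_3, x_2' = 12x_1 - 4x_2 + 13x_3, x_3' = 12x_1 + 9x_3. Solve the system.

x_1(t) = K_1e^(-3t) - K_2e^(3t), x_2(t) = -K_1e^(-3t) + 2K_2e^(3t) + K_3e^(-4t), x_3(t) = -K_1e^(-3t) + 2K_2e^(3t)

Coefficient matrix A = [[-9, 0, -6], [12, -4, 13], [12, 0, 9]].
det(A - λI) = 0 gives eigenvalues λ = -3, 3, -4.
For λ=-3: eigenvector (1,-1,-1).
For λ=3: eigenvector (-1,2,2).
For λ=-4: eigenvector (0,1,0).
General solution: K_1e^(-3t)(1,-1,-1) + K_2e^(3t)(-1,2,2) + K_3e^(-4t)(0,1,0).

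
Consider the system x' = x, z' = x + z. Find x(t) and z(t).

Coefficient matrix A = [[1, 0], [1, 1]].
Characteristic polynomial det(A - λI) = λ^2 - 2λ + 1 = 0.
Single eigenvalue λ = 1 with algebraic multiplicity 2.
Eigenvector v = (0,1); generalized eigenvector w with (A-λI)w=v is (1,-1).
General solution: e^(t)[K_1·v + K_2·(t·v + w)].

x(t) = K_2e^(t), z(t) = K_1e^(t) + K_2te^(t) - K_2e^(t)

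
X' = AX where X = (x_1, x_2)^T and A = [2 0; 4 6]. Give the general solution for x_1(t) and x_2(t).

x_1(t) = C_2e^(2t), x_2(t) = -C_1e^(6t) - C_2e^(2t)

Coefficient matrix A = [[2, 0], [4, 6]].
Characteristic polynomial det(A - λI) = λ^2 - 8λ + 12 = 0.
Eigenvalues λ = 6, 2.
For λ=6: (A-λI) row 1 is [-4, 0], so an eigenvector is (0, -1).
For λ=2: (A-λI) row 2 is [4, 4], so an eigenvector is (1, -1).
General solution: C_1e^(6t)(0,-1) + C_2e^(2t)(1,-1).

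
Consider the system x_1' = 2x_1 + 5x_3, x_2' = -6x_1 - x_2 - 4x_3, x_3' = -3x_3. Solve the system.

x_1(t) = c_1e^(2t) - c_3e^(-3t), x_2(t) = -2c_1e^(2t) + c_2e^(-t) - c_3e^(-3t), x_3(t) = c_3e^(-3t)

Coefficient matrix A = [[2, 0, 5], [-6, -1, -4], [0, 0, -3]].
det(A - λI) = 0 gives eigenvalues λ = 2, -1, -3.
For λ=2: eigenvector (1,-2,0).
For λ=-1: eigenvector (0,1,0).
For λ=-3: eigenvector (-1,-1,1).
General solution: c_1e^(2t)(1,-2,0) + c_2e^(-t)(0,1,0) + c_3e^(-3t)(-1,-1,1).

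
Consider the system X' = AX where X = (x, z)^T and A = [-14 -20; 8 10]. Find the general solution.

Coefficient matrix A = [[-14, -20], [8, 10]].
Characteristic polynomial det(A - λI) = λ^2 + 4λ + 20 = 0.
Eigenvalues λ = -2 ± 4i (complex conjugate pair).
For λ=-2+4i: an eigenvector is (2,-1) - i(-1,1) = (2 + i, -1 - i).
A real fundamental pair from Re and Im of e^((-2+4i)t)v: X_1 = e^(-2t)(cos(4t)·(2,-1) + sin(4t)·(-1,1)), X_2 = e^(-2t)(sin(4t)·(2,-1) - cos(4t)·(-1,1)).
General solution: C_1X_1 + C_2X_2.

x(t) = -C_1e^(-2t)sin(4t) + 2C_1e^(-2t)cos(4t) + 2C_2e^(-2t)sin(4t) + C_2e^(-2t)cos(4t), z(t) = C_1e^(-2t)sin(4t) - C_1e^(-2t)cos(4t) - C_2e^(-2t)sin(4t) - C_2e^(-2t)cos(4t)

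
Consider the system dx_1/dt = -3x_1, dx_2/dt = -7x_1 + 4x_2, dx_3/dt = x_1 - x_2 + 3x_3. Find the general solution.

Coefficient matrix A = [[-3, 0, 0], [-7, 4, 0], [1, -1, 3]].
det(A - λI) = 0 gives eigenvalues λ = 3, 4, -3.
For λ=3: eigenvector (0,0,1).
For λ=4: eigenvector (0,1,-1).
For λ=-3: eigenvector (1,1,0).
General solution: K_1e^(3t)(0,0,1) + K_2e^(4t)(0,1,-1) + K_3e^(-3t)(1,1,0).

x_1(t) = K_3e^(-3t), x_2(t) = K_2e^(4t) + K_3e^(-3t), x_3(t) = K_1e^(3t) - K_2e^(4t)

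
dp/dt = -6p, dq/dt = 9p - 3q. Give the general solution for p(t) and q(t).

p(t) = -c_1e^(-6t), q(t) = 3c_1e^(-6t) + c_2e^(-3t)

Coefficient matrix A = [[-6, 0], [9, -3]].
Characteristic polynomial det(A - λI) = λ^2 + 9λ + 18 = 0.
Eigenvalues λ = -6, -3.
For λ=-6: (A-λI) row 2 is [9, 3], so an eigenvector is (-1, 3).
For λ=-3: (A-λI) row 1 is [-3, 0], so an eigenvector is (0, 1).
General solution: c_1e^(-6t)(-1,3) + c_2e^(-3t)(0,1).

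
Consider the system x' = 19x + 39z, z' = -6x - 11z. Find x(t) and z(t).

x(t) = -2K_1e^(4t)sin(3t) - 3K_1e^(4t)cos(3t) - 3K_2e^(4t)sin(3t) + 2K_2e^(4t)cos(3t), z(t) = K_1e^(4t)sin(3t) + K_1e^(4t)cos(3t) + K_2e^(4t)sin(3t) - K_2e^(4t)cos(3t)

Coefficient matrix A = [[19, 39], [-6, -11]].
Characteristic polynomial det(A - λI) = λ^2 - 8λ + 25 = 0.
Eigenvalues λ = 4 ± 3i (complex conjugate pair).
For λ=4+3i: an eigenvector is (-3,1) - i(-2,1) = (-3 + 2i, 1 - i).
A real fundamental pair from Re and Im of e^((4+3i)t)v: X_1 = e^(4t)(cos(3t)·(-3,1) + sin(3t)·(-2,1)), X_2 = e^(4t)(sin(3t)·(-3,1) - cos(3t)·(-2,1)).
General solution: K_1X_1 + K_2X_2.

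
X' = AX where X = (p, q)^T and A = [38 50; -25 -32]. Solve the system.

Coefficient matrix A = [[38, 50], [-25, -32]].
Characteristic polynomial det(A - λI) = λ^2 - 6λ + 34 = 0.
Eigenvalues λ = 3 ± 5i (complex conjugate pair).
For λ=3+5i: an eigenvector is (1,-1) - i(-3,2) = (1 + 3i, -1 - 2i).
A real fundamental pair from Re and Im of e^((3+5i)t)v: X_1 = e^(3t)(cos(5t)·(1,-1) + sin(5t)·(-3,2)), X_2 = e^(3t)(sin(5t)·(1,-1) - cos(5t)·(-3,2)).
General solution: C_1X_1 + C_2X_2.

p(t) = -3C_1e^(3t)sin(5t) + C_1e^(3t)cos(5t) + C_2e^(3t)sin(5t) + 3C_2e^(3t)cos(5t), q(t) = 2C_1e^(3t)sin(5t) - C_1e^(3t)cos(5t) - C_2e^(3t)sin(5t) - 2C_2e^(3t)cos(5t)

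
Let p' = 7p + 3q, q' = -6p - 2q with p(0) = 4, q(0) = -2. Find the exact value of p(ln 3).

A = [[7,3],[-6,-2]]; eigenvalues λ = 4, 1.
Eigenvectors: (-1,1) for λ=4, (1,-2) for λ=1.
From the initial condition, c_1 = -6, c_2 = -2.
p(ln 3) = (-6)(3^4)(-1) + (-2)(3^1)(1) = 480.

480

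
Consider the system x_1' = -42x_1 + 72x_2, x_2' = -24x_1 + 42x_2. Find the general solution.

x_1(t) = 2C_1e^(-6t) - 3C_2e^(6t), x_2(t) = C_1e^(-6t) - 2C_2e^(6t)

Coefficient matrix A = [[-42, 72], [-24, 42]].
Characteristic polynomial det(A - λI) = λ^2 - 36 = 0.
Eigenvalues λ = -6, 6.
For λ=-6: (A-λI) row 1 is [-36, 72], so an eigenvector is (2, 1).
For λ=6: (A-λI) row 1 is [-48, 72], so an eigenvector is (-3, -2).
General solution: C_1e^(-6t)(2,1) + C_2e^(6t)(-3,-2).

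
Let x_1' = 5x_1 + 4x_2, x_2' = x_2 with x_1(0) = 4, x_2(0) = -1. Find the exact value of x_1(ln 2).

98

A = [[5,4],[0,1]]; eigenvalues λ = 5, 1.
Eigenvectors: (-1,0) for λ=5, (-1,1) for λ=1.
From the initial condition, c_1 = -3, c_2 = -1.
x_1(ln 2) = (-3)(2^5)(-1) + (-1)(2^1)(-1) = 98.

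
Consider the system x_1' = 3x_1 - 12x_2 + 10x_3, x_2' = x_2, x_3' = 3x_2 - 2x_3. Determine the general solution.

Coefficient matrix A = [[3, -12, 10], [0, 1, 0], [0, 3, -2]].
det(A - λI) = 0 gives eigenvalues λ = 3, 1, -2.
For λ=3: eigenvector (1,0,0).
For λ=1: eigenvector (1,1,1).
For λ=-2: eigenvector (-2,0,1).
General solution: c_1e^(3t)(1,0,0) + c_2e^(t)(1,1,1) + c_3e^(-2t)(-2,0,1).

x_1(t) = c_1e^(3t) + c_2e^(t) - 2c_3e^(-2t), x_2(t) = c_2e^(t), x_3(t) = c_2e^(t) + c_3e^(-2t)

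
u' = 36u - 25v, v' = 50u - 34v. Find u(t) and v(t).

Coefficient matrix A = [[36, -25], [50, -34]].
Characteristic polynomial det(A - λI) = λ^2 - 2λ + 26 = 0.
Eigenvalues λ = 1 ± 5i (complex conjugate pair).
For λ=1+5i: an eigenvector is (-1,-1) - i(-2,-3) = (-1 + 2i, -1 + 3i).
A real fundamental pair from Re and Im of e^((1+5i)t)v: X_1 = e^(t)(cos(5t)·(-1,-1) + sin(5t)·(-2,-3)), X_2 = e^(t)(sin(5t)·(-1,-1) - cos(5t)·(-2,-3)).
General solution: K_1X_1 + K_2X_2.

u(t) = -2K_1e^(t)sin(5t) - K_1e^(t)cos(5t) - K_2e^(t)sin(5t) + 2K_2e^(t)cos(5t), v(t) = -3K_1e^(t)sin(5t) - K_1e^(t)cos(5t) - K_2e^(t)sin(5t) + 3K_2e^(t)cos(5t)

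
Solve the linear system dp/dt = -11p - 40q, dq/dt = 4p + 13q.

p(t) = c_1e^(t)sin(4t) + 3c_1e^(t)cos(4t) + 3c_2e^(t)sin(4t) - c_2e^(t)cos(4t), q(t) = -c_1e^(t)cos(4t) - c_2e^(t)sin(4t)

Coefficient matrix A = [[-11, -40], [4, 13]].
Characteristic polynomial det(A - λI) = λ^2 - 2λ + 17 = 0.
Eigenvalues λ = 1 ± 4i (complex conjugate pair).
For λ=1+4i: an eigenvector is (3,-1) - i(1,0) = (3 - i, -1).
A real fundamental pair from Re and Im of e^((1+4i)t)v: X_1 = e^(t)(cos(4t)·(3,-1) + sin(4t)·(1,0)), X_2 = e^(t)(sin(4t)·(3,-1) - cos(4t)·(1,0)).
General solution: c_1X_1 + c_2X_2.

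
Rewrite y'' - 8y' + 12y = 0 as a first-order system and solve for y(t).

y(t) = c_1e^(2t) + c_2e^(6t)

Let x_1 = y, x_2 = y'. Then x_1' = x_2 and x_2' = -12x_1 + 8x_2.
A = [[0,1],[-12,8]]; det(A-λI) = λ^2 - 8λ + 12.
Eigenvalues λ = 2, 6 with eigenvectors (1,2), (1,6).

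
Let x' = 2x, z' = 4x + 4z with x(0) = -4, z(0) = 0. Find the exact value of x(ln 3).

-36

A = [[2,0],[4,4]]; eigenvalues λ = 2, 4.
Eigenvectors: (-1,2) for λ=2, (0,-1) for λ=4.
From the initial condition, c_1 = 4, c_2 = 8.
x(ln 3) = (4)(3^2)(-1) + (8)(3^4)(0) = -36.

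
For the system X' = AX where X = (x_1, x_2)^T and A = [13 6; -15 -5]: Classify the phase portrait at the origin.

A = [[13,6],[-15,-5]]; det(A-λI) = λ^2 - 8λ + 25.
λ = 4 ± 3i: positive real part.

unstable spiral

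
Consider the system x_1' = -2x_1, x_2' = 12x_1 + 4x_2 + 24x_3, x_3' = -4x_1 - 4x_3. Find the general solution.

x_1(t) = c_1e^(-2t), x_2(t) = 6c_1e^(-2t) + c_2e^(4t) - 3c_3e^(-4t), x_3(t) = -2c_1e^(-2t) + c_3e^(-4t)

Coefficient matrix A = [[-2, 0, 0], [12, 4, 24], [-4, 0, -4]].
det(A - λI) = 0 gives eigenvalues λ = -2, 4, -4.
For λ=-2: eigenvector (1,6,-2).
For λ=4: eigenvector (0,1,0).
For λ=-4: eigenvector (0,-3,1).
General solution: c_1e^(-2t)(1,6,-2) + c_2e^(4t)(0,1,0) + c_3e^(-4t)(0,-3,1).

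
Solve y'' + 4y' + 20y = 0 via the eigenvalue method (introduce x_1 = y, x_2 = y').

Let x_1 = y, x_2 = y'. Then x_1' = x_2 and x_2' = -20x_1 - 4x_2.
A = [[0,1],[-20,-4]]; det(A-λI) = λ^2 + 4λ + 20.
Eigenvalues λ = -2 ± 4i.

y(t) = c_1e^(-2t)cos(4t) + c_2e^(-2t)sin(4t)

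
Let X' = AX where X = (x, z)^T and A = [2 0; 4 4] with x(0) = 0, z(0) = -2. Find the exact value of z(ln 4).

A = [[2,0],[4,4]]; eigenvalues λ = 2, 4.
Eigenvectors: (1,-2) for λ=2, (0,1) for λ=4.
From the initial condition, c_1 = 0, c_2 = -2.
z(ln 4) = (0)(4^2)(-2) + (-2)(4^4)(1) = -512.

-512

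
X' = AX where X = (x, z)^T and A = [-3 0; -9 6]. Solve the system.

Coefficient matrix A = [[-3, 0], [-9, 6]].
Characteristic polynomial det(A - λI) = λ^2 - 3λ - 18 = 0.
Eigenvalues λ = -3, 6.
For λ=-3: (A-λI) row 2 is [-9, 9], so an eigenvector is (-1, -1).
For λ=6: (A-λI) row 1 is [-9, 0], so an eigenvector is (0, 1).
General solution: c_1e^(-3t)(-1,-1) + c_2e^(6t)(0,1).

x(t) = -c_1e^(-3t), z(t) = -c_1e^(-3t) + c_2e^(6t)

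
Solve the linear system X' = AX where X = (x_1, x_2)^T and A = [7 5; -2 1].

Coefficient matrix A = [[7, 5], [-2, 1]].
Characteristic polynomial det(A - λI) = λ^2 - 8λ + 17 = 0.
Eigenvalues λ = 4 ± i (complex conjugate pair).
For λ=4+i: an eigenvector is (2,-1) - i(1,-1) = (2 - i, -1 + i).
A real fundamental pair from Re and Im of e^((4+i)t)v: X_1 = e^(4t)(cos(t)·(2,-1) + sin(t)·(1,-1)), X_2 = e^(4t)(sin(t)·(2,-1) - cos(t)·(1,-1)).
General solution: C_1X_1 + C_2X_2.

x_1(t) = C_1e^(4t)sin(t) + 2C_1e^(4t)cos(t) + 2C_2e^(4t)sin(t) - C_2e^(4t)cos(t), x_2(t) = -C_1e^(4t)sin(t) - C_1e^(4t)cos(t) - C_2e^(4t)sin(t) + C_2e^(4t)cos(t)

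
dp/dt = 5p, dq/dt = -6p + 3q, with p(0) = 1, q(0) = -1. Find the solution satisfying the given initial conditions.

p(t) = e^(5t), q(t) = -3e^(5t) + 2e^(3t)

Coefficient matrix A = [[5, 0], [-6, 3]].
Characteristic polynomial det(A - λI) = λ^2 - 8λ + 15 = 0.
Eigenvalues λ = 5, 3.
For λ=5: (A-λI) row 2 is [-6, -2], so an eigenvector is (-1, 3).
For λ=3: (A-λI) row 1 is [2, 0], so an eigenvector is (0, -1).
General solution: C_1e^(5t)(-1,3) + C_2e^(3t)(0,-1).
Applying p(0)=1, q(0)=-1 gives C_1=-1, C_2=-2.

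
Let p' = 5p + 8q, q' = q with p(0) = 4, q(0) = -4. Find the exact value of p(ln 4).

A = [[5,8],[0,1]]; eigenvalues λ = 1, 5.
Eigenvectors: (2,-1) for λ=1, (-1,0) for λ=5.
From the initial condition, c_1 = 4, c_2 = 4.
p(ln 4) = (4)(4^1)(2) + (4)(4^5)(-1) = -4064.

-4064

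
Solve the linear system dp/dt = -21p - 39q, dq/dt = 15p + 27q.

p(t) = 3K_1e^(3t)sin(3t) - 2K_1e^(3t)cos(3t) - 2K_2e^(3t)sin(3t) - 3K_2e^(3t)cos(3t), q(t) = -2K_1e^(3t)sin(3t) + K_1e^(3t)cos(3t) + K_2e^(3t)sin(3t) + 2K_2e^(3t)cos(3t)

Coefficient matrix A = [[-21, -39], [15, 27]].
Characteristic polynomial det(A - λI) = λ^2 - 6λ + 18 = 0.
Eigenvalues λ = 3 ± 3i (complex conjugate pair).
For λ=3+3i: an eigenvector is (-2,1) - i(3,-2) = (-2 - 3i, 1 + 2i).
A real fundamental pair from Re and Im of e^((3+3i)t)v: X_1 = e^(3t)(cos(3t)·(-2,1) + sin(3t)·(3,-2)), X_2 = e^(3t)(sin(3t)·(-2,1) - cos(3t)·(3,-2)).
General solution: K_1X_1 + K_2X_2.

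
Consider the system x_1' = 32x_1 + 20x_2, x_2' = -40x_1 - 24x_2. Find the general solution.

x_1(t) = C_1e^(4t)sin(4t) - 2C_1e^(4t)cos(4t) - 2C_2e^(4t)sin(4t) - C_2e^(4t)cos(4t), x_2(t) = -C_1e^(4t)sin(4t) + 3C_1e^(4t)cos(4t) + 3C_2e^(4t)sin(4t) + C_2e^(4t)cos(4t)

Coefficient matrix A = [[32, 20], [-40, -24]].
Characteristic polynomial det(A - λI) = λ^2 - 8λ + 32 = 0.
Eigenvalues λ = 4 ± 4i (complex conjugate pair).
For λ=4+4i: an eigenvector is (-2,3) - i(1,-1) = (-2 - i, 3 + i).
A real fundamental pair from Re and Im of e^((4+4i)t)v: X_1 = e^(4t)(cos(4t)·(-2,3) + sin(4t)·(1,-1)), X_2 = e^(4t)(sin(4t)·(-2,3) - cos(4t)·(1,-1)).
General solution: C_1X_1 + C_2X_2.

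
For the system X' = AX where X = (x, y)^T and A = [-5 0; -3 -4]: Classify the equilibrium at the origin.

stable node

A = [[-5,0],[-3,-4]]; det(A-λI) = λ^2 + 9λ + 20.
λ = -4, -5: both negative.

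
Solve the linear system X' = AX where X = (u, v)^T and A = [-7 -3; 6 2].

u(t) = C_1e^(-t) - C_2e^(-4t), v(t) = -2C_1e^(-t) + C_2e^(-4t)

Coefficient matrix A = [[-7, -3], [6, 2]].
Characteristic polynomial det(A - λI) = λ^2 + 5λ + 4 = 0.
Eigenvalues λ = -1, -4.
For λ=-1: (A-λI) row 1 is [-6, -3], so an eigenvector is (1, -2).
For λ=-4: (A-λI) row 1 is [-3, -3], so an eigenvector is (-1, 1).
General solution: C_1e^(-t)(1,-2) + C_2e^(-4t)(-1,1).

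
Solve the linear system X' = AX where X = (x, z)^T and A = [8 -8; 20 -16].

Coefficient matrix A = [[8, -8], [20, -16]].
Characteristic polynomial det(A - λI) = λ^2 + 8λ + 32 = 0.
Eigenvalues λ = -4 ± 4i (complex conjugate pair).
For λ=-4+4i: an eigenvector is (1,2) - i(-1,-1) = (1 + i, 2 + i).
A real fundamental pair from Re and Im of e^((-4+4i)t)v: X_1 = e^(-4t)(cos(4t)·(1,2) + sin(4t)·(-1,-1)), X_2 = e^(-4t)(sin(4t)·(1,2) - cos(4t)·(-1,-1)).
General solution: K_1X_1 + K_2X_2.

x(t) = -K_1e^(-4t)sin(4t) + K_1e^(-4t)cos(4t) + K_2e^(-4t)sin(4t) + K_2e^(-4t)cos(4t), z(t) = -K_1e^(-4t)sin(4t) + 2K_1e^(-4t)cos(4t) + 2K_2e^(-4t)sin(4t) + K_2e^(-4t)cos(4t)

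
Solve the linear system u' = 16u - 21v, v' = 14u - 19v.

u(t) = K_1e^(-5t) + 3K_2e^(2t), v(t) = K_1e^(-5t) + 2K_2e^(2t)

Coefficient matrix A = [[16, -21], [14, -19]].
Characteristic polynomial det(A - λI) = λ^2 + 3λ - 10 = 0.
Eigenvalues λ = -5, 2.
For λ=-5: (A-λI) row 1 is [21, -21], so an eigenvector is (1, 1).
For λ=2: (A-λI) row 1 is [14, -21], so an eigenvector is (3, 2).
General solution: K_1e^(-5t)(1,1) + K_2e^(2t)(3,2).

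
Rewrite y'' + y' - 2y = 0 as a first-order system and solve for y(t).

Let x_1 = y, x_2 = y'. Then x_1' = x_2 and x_2' = 2x_1 - x_2.
A = [[0,1],[2,-1]]; det(A-λI) = λ^2 + λ - 2.
Eigenvalues λ = 1, -2 with eigenvectors (1,1), (1,-2).

y(t) = c_1e^(t) + c_2e^(-2t)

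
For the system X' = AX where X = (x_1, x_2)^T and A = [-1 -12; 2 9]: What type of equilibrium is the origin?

A = [[-1,-12],[2,9]]; det(A-λI) = λ^2 - 8λ + 15.
λ = 5, 3: both positive.

unstable node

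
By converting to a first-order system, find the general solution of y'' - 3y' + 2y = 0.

Let x_1 = y, x_2 = y'. Then x_1' = x_2 and x_2' = -2x_1 + 3x_2.
A = [[0,1],[-2,3]]; det(A-λI) = λ^2 - 3λ + 2.
Eigenvalues λ = 1, 2 with eigenvectors (1,1), (1,2).

y(t) = C_1e^(t) + C_2e^(2t)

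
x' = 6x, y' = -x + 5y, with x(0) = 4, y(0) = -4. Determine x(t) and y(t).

Coefficient matrix A = [[6, 0], [-1, 5]].
Characteristic polynomial det(A - λI) = λ^2 - 11λ + 30 = 0.
Eigenvalues λ = 5, 6.
For λ=5: (A-λI) row 1 is [1, 0], so an eigenvector is (0, -1).
For λ=6: (A-λI) row 2 is [-1, -1], so an eigenvector is (1, -1).
General solution: K_1e^(5t)(0,-1) + K_2e^(6t)(1,-1).
Applying x(0)=4, y(0)=-4 gives K_1=0, K_2=4.

x(t) = 4e^(6t), y(t) = -4e^(6t)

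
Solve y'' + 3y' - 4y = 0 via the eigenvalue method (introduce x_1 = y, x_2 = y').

Let x_1 = y, x_2 = y'. Then x_1' = x_2 and x_2' = 4x_1 - 3x_2.
A = [[0,1],[4,-3]]; det(A-λI) = λ^2 + 3λ - 4.
Eigenvalues λ = -4, 1 with eigenvectors (1,-4), (1,1).

y(t) = C_1e^(-4t) + C_2e^(t)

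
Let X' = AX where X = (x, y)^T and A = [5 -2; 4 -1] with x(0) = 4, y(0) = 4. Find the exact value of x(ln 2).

A = [[5,-2],[4,-1]]; eigenvalues λ = 3, 1.
Eigenvectors: (-1,-1) for λ=3, (-1,-2) for λ=1.
From the initial condition, c_1 = -4, c_2 = 0.
x(ln 2) = (-4)(2^3)(-1) + (0)(2^1)(-1) = 32.

32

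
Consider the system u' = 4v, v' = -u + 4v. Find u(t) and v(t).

Coefficient matrix A = [[0, 4], [-1, 4]].
Characteristic polynomial det(A - λI) = λ^2 - 4λ + 4 = 0.
Single eigenvalue λ = 2 with algebraic multiplicity 2.
Eigenvector v = (-2,-1); generalized eigenvector w with (A-λI)w=v is (-1,-1).
General solution: e^(2t)[c_1·v + c_2·(t·v + w)].

u(t) = -2c_1e^(2t) - 2c_2te^(2t) - c_2e^(2t), v(t) = -c_1e^(2t) - c_2te^(2t) - c_2e^(2t)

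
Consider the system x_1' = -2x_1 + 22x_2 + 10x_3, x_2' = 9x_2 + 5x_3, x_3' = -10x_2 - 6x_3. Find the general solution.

Coefficient matrix A = [[-2, 22, 10], [0, 9, 5], [0, -10, -6]].
det(A - λI) = 0 gives eigenvalues λ = -2, 4, -1.
For λ=-2: eigenvector (1,0,0).
For λ=4: eigenvector (2,1,-1).
For λ=-1: eigenvector (2,1,-2).
General solution: C_1e^(-2t)(1,0,0) + C_2e^(4t)(2,1,-1) + C_3e^(-t)(2,1,-2).

x_1(t) = C_1e^(-2t) + 2C_2e^(4t) + 2C_3e^(-t), x_2(t) = C_2e^(4t) + C_3e^(-t), x_3(t) = -C_2e^(4t) - 2C_3e^(-t)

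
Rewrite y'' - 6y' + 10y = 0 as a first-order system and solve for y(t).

Let x_1 = y, x_2 = y'. Then x_1' = x_2 and x_2' = -10x_1 + 6x_2.
A = [[0,1],[-10,6]]; det(A-λI) = λ^2 - 6λ + 10.
Eigenvalues λ = 3 ± i.

y(t) = C_1e^(3t)cos(t) + C_2e^(3t)sin(t)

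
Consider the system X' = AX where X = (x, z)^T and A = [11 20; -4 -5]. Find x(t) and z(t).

Coefficient matrix A = [[11, 20], [-4, -5]].
Characteristic polynomial det(A - λI) = λ^2 - 6λ + 25 = 0.
Eigenvalues λ = 3 ± 4i (complex conjugate pair).
For λ=3+4i: an eigenvector is (-1,0) - i(-2,1) = (-1 + 2i, 0 - i).
A real fundamental pair from Re and Im of e^((3+4i)t)v: X_1 = e^(3t)(cos(4t)·(-1,0) + sin(4t)·(-2,1)), X_2 = e^(3t)(sin(4t)·(-1,0) - cos(4t)·(-2,1)).
General solution: c_1X_1 + c_2X_2.

x(t) = -2c_1e^(3t)sin(4t) - c_1e^(3t)cos(4t) - c_2e^(3t)sin(4t) + 2c_2e^(3t)cos(4t), z(t) = c_1e^(3t)sin(4t) - c_2e^(3t)cos(4t)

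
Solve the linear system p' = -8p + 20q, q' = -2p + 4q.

Coefficient matrix A = [[-8, 20], [-2, 4]].
Characteristic polynomial det(A - λI) = λ^2 + 4λ + 8 = 0.
Eigenvalues λ = -2 ± 2i (complex conjugate pair).
For λ=-2+2i: an eigenvector is (-1,0) - i(3,1) = (-1 - 3i, 0 - i).
A real fundamental pair from Re and Im of e^((-2+2i)t)v: X_1 = e^(-2t)(cos(2t)·(-1,0) + sin(2t)·(3,1)), X_2 = e^(-2t)(sin(2t)·(-1,0) - cos(2t)·(3,1)).
General solution: c_1X_1 + c_2X_2.

p(t) = 3c_1e^(-2t)sin(2t) - c_1e^(-2t)cos(2t) - c_2e^(-2t)sin(2t) - 3c_2e^(-2t)cos(2t), q(t) = c_1e^(-2t)sin(2t) - c_2e^(-2t)cos(2t)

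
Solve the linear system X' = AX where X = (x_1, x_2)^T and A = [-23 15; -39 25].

x_1(t) = C_1e^(t)sin(3t) - 2C_1e^(t)cos(3t) - 2C_2e^(t)sin(3t) - C_2e^(t)cos(3t), x_2(t) = 2C_1e^(t)sin(3t) - 3C_1e^(t)cos(3t) - 3C_2e^(t)sin(3t) - 2C_2e^(t)cos(3t)

Coefficient matrix A = [[-23, 15], [-39, 25]].
Characteristic polynomial det(A - λI) = λ^2 - 2λ + 10 = 0.
Eigenvalues λ = 1 ± 3i (complex conjugate pair).
For λ=1+3i: an eigenvector is (-2,-3) - i(1,2) = (-2 - i, -3 - 2i).
A real fundamental pair from Re and Im of e^((1+3i)t)v: X_1 = e^(t)(cos(3t)·(-2,-3) + sin(3t)·(1,2)), X_2 = e^(t)(sin(3t)·(-2,-3) - cos(3t)·(1,2)).
General solution: C_1X_1 + C_2X_2.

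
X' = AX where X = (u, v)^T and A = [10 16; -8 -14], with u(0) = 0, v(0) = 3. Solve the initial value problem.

u(t) = 6e^(2t) - 6e^(-6t), v(t) = -3e^(2t) + 6e^(-6t)

Coefficient matrix A = [[10, 16], [-8, -14]].
Characteristic polynomial det(A - λI) = λ^2 + 4λ - 12 = 0.
Eigenvalues λ = -6, 2.
For λ=-6: (A-λI) row 1 is [16, 16], so an eigenvector is (-1, 1).
For λ=2: (A-λI) row 1 is [8, 16], so an eigenvector is (2, -1).
General solution: K_1e^(-6t)(-1,1) + K_2e^(2t)(2,-1).
Applying u(0)=0, v(0)=3 gives K_1=6, K_2=3.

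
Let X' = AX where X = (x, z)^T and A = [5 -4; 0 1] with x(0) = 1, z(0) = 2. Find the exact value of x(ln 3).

A = [[5,-4],[0,1]]; eigenvalues λ = 5, 1.
Eigenvectors: (-1,0) for λ=5, (1,1) for λ=1.
From the initial condition, c_1 = 1, c_2 = 2.
x(ln 3) = (1)(3^5)(-1) + (2)(3^1)(1) = -237.

-237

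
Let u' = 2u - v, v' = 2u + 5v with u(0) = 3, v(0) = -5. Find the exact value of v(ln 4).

A = [[2,-1],[2,5]]; eigenvalues λ = 3, 4.
Eigenvectors: (-1,1) for λ=3, (-1,2) for λ=4.
From the initial condition, c_1 = -1, c_2 = -2.
v(ln 4) = (-1)(4^3)(1) + (-2)(4^4)(2) = -1088.

-1088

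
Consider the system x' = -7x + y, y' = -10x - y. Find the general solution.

Coefficient matrix A = [[-7, 1], [-10, -1]].
Characteristic polynomial det(A - λI) = λ^2 + 8λ + 17 = 0.
Eigenvalues λ = -4 ± i (complex conjugate pair).
For λ=-4+i: an eigenvector is (1,3) - i(0,-1) = (1, 3 + i).
A real fundamental pair from Re and Im of e^((-4+i)t)v: X_1 = e^(-4t)(cos(t)·(1,3) + sin(t)·(0,-1)), X_2 = e^(-4t)(sin(t)·(1,3) - cos(t)·(0,-1)).
General solution: c_1X_1 + c_2X_2.

x(t) = c_1e^(-4t)cos(t) + c_2e^(-4t)sin(t), y(t) = -c_1e^(-4t)sin(t) + 3c_1e^(-4t)cos(t) + 3c_2e^(-4t)sin(t) + c_2e^(-4t)cos(t)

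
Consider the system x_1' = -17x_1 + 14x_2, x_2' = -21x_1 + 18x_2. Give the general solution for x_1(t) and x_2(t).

Coefficient matrix A = [[-17, 14], [-21, 18]].
Characteristic polynomial det(A - λI) = λ^2 - λ - 12 = 0.
Eigenvalues λ = 4, -3.
For λ=4: (A-λI) row 1 is [-21, 14], so an eigenvector is (-2, -3).
For λ=-3: (A-λI) row 1 is [-14, 14], so an eigenvector is (-1, -1).
General solution: C_1e^(4t)(-2,-3) + C_2e^(-3t)(-1,-1).

x_1(t) = -2C_1e^(4t) - C_2e^(-3t), x_2(t) = -3C_1e^(4t) - C_2e^(-3t)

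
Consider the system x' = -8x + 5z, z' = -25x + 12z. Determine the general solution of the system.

x(t) = -C_1e^(2t)sin(5t) + C_2e^(2t)cos(5t), z(t) = -2C_1e^(2t)sin(5t) - C_1e^(2t)cos(5t) - C_2e^(2t)sin(5t) + 2C_2e^(2t)cos(5t)

Coefficient matrix A = [[-8, 5], [-25, 12]].
Characteristic polynomial det(A - λI) = λ^2 - 4λ + 29 = 0.
Eigenvalues λ = 2 ± 5i (complex conjugate pair).
For λ=2+5i: an eigenvector is (0,-1) - i(-1,-2) = (0 + i, -1 + 2i).
A real fundamental pair from Re and Im of e^((2+5i)t)v: X_1 = e^(2t)(cos(5t)·(0,-1) + sin(5t)·(-1,-2)), X_2 = e^(2t)(sin(5t)·(0,-1) - cos(5t)·(-1,-2)).
General solution: C_1X_1 + C_2X_2.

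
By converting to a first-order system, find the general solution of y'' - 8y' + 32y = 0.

Let x_1 = y, x_2 = y'. Then x_1' = x_2 and x_2' = -32x_1 + 8x_2.
A = [[0,1],[-32,8]]; det(A-λI) = λ^2 - 8λ + 32.
Eigenvalues λ = 4 ± 4i.

y(t) = c_1e^(4t)cos(4t) + c_2e^(4t)sin(4t)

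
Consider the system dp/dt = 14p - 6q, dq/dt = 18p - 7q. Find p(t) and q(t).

Coefficient matrix A = [[14, -6], [18, -7]].
Characteristic polynomial det(A - λI) = λ^2 - 7λ + 10 = 0.
Eigenvalues λ = 2, 5.
For λ=2: (A-λI) row 1 is [12, -6], so an eigenvector is (1, 2).
For λ=5: (A-λI) row 1 is [9, -6], so an eigenvector is (2, 3).
General solution: c_1e^(2t)(1,2) + c_2e^(5t)(2,3).

p(t) = c_1e^(2t) + 2c_2e^(5t), q(t) = 2c_1e^(2t) + 3c_2e^(5t)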